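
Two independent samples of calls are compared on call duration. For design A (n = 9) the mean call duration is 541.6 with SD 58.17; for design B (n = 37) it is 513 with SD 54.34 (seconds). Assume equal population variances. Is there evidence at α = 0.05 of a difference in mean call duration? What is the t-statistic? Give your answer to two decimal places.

1.40

Let group 1 = design A, group 2 = design B. H0: μ_1 = μ_2; H1: μ_1 ≠ μ_2 (two-sample pooled-variance t-test, two-sided).
s_p² = [(9−1)·58.17² + (37−1)·54.34²]/(9+37−2) = 3031.18
t = (541.6 − 513)/√[3031.18·(1/9 + 1/37)] = 1.40
df = n₁ + n₂ − 2 = 44
Two-sided p-value ≈ 0.1692
Since p ≈ 0.1692 > α = 0.05, fail to reject H0; the evidence is not statistically significant.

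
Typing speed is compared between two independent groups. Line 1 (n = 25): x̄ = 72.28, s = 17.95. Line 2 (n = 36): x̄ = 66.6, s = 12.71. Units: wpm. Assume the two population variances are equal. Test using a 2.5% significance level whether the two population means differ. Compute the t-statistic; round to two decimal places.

Let group 1 = line 1, group 2 = line 2. H0: μ_1 = μ_2; H1: μ_1 ≠ μ_2 (two-sample pooled-variance t-test, two-sided).
s_p² = [(25−1)·17.95² + (36−1)·12.71²]/(25+36−2) = 226.897
t = (72.28 − 66.6)/√[226.897·(1/25 + 1/36)] = 1.45
df = n₁ + n₂ − 2 = 59
Two-sided p-value ≈ 0.1528
Since p ≈ 0.1528 > α = 0.025, fail to reject H0; the evidence is not statistically significant.

1.45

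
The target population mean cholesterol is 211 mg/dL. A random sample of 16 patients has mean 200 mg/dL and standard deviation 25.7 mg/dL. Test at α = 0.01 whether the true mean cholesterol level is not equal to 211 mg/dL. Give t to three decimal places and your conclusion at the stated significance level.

H0: μ = 211; H1: μ ≠ 211 (one-sample t-test, two-sided).
t = (x̄ − μ₀)/(s/√n) = (200 − 211)/(25.7/√16) = -1.712
df = n − 1 = 15
Two-sided p-value ≈ 0.1075
Since p ≈ 0.1075 > α = 0.01, fail to reject H0; the data do not provide sufficient evidence against H0.

t = -1.712; fail to reject H0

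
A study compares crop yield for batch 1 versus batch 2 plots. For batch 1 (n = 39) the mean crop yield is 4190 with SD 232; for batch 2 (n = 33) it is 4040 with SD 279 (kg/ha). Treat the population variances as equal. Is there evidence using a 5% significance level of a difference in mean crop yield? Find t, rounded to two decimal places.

Let group 1 = batch 1, group 2 = batch 2. H0: μ_1 = μ_2; H1: μ_1 ≠ μ_2 (two-sample pooled-variance t-test, two-sided).
s_p² = [(39−1)·232² + (33−1)·279²]/(39+33−2) = 64803.2
t = (4190 − 4040)/√[64803.2·(1/39 + 1/33)] = 2.49
df = n₁ + n₂ − 2 = 70
Two-sided p-value ≈ 0.015
Since p ≈ 0.015 < α = 0.05, reject H0; the data support H1.

2.49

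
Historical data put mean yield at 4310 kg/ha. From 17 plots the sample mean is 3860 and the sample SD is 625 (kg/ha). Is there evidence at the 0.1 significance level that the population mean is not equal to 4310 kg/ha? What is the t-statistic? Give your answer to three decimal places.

H0: μ = 4310; H1: μ ≠ 4310 (one-sample t-test, two-sided).
t = (x̄ − μ₀)/(s/√n) = (3860 − 4310)/(625/√17) = -2.969
df = n − 1 = 16
Two-sided p-value ≈ 0.0091
Since p ≈ 0.0091 < α = 0.1, reject H0; the evidence is statistically significant.

-2.969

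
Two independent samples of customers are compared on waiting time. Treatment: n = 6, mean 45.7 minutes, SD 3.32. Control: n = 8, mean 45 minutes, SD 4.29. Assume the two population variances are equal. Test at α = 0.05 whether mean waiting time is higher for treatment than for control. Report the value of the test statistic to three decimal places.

Let group 1 = treatment, group 2 = control. H0: μ_1 = μ_2; H1: μ_1 > μ_2 (two-sample pooled-variance t-test, right-tailed).
s_p² = [(6−1)·3.32² + (8−1)·4.29²]/(6+8−2) = 15.3284
t = (45.7 − 45)/√[15.3284·(1/6 + 1/8)] = 0.331
df = n₁ + n₂ − 2 = 12
p-value = P(T ≥ 0.331) ≈ 0.373
Since p ≈ 0.373 > α = 0.05, fail to reject H0; the data do not provide sufficient evidence against H0.

0.331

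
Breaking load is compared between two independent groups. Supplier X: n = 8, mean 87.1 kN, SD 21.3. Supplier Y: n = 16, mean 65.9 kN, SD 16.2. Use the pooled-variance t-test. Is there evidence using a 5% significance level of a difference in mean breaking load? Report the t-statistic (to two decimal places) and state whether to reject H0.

t = 2.72; reject H0

Let group 1 = supplier X, group 2 = supplier Y. H0: μ_1 = μ_2; H1: μ_1 ≠ μ_2 (two-sample pooled-variance t-test, two-sided).
s_p² = [(8−1)·21.3² + (16−1)·16.2²]/(8+16−2) = 323.292
t = (87.1 − 65.9)/√[323.292·(1/8 + 1/16)] = 2.72
df = n₁ + n₂ − 2 = 22
Two-sided p-value ≈ 0.0124
Since p ≈ 0.0124 < α = 0.05, reject H0; the evidence is statistically significant.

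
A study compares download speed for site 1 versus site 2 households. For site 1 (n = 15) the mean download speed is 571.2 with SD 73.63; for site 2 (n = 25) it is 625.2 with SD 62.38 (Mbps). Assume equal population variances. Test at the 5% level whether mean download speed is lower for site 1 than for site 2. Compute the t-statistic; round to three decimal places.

-2.477

Let group 1 = site 1, group 2 = site 2. H0: μ_1 = μ_2; H1: μ_1 < μ_2 (two-sample pooled-variance t-test, left-tailed).
s_p² = [(15−1)·73.63² + (25−1)·62.38²]/(15+25−2) = 4454.99
t = (571.2 − 625.2)/√[4454.99·(1/15 + 1/25)] = -2.477
df = n₁ + n₂ − 2 = 38
p-value = P(T ≤ -2.477) ≈ 0.0089
Since p ≈ 0.0089 < α = 0.05, reject H0; the evidence is statistically significant.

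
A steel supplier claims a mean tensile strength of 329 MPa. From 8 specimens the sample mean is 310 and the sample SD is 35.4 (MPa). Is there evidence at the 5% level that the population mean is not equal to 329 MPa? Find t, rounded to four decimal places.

H0: μ = 329; H1: μ ≠ 329 (one-sample t-test, two-sided).
t = (x̄ − μ₀)/(s/√n) = (310 − 329)/(35.4/√8) = -1.5181
df = n − 1 = 7
Two-sided p-value ≈ 0.1728
Since p ≈ 0.1728 > α = 0.05, fail to reject H0; the evidence is not statistically significant.

-1.5181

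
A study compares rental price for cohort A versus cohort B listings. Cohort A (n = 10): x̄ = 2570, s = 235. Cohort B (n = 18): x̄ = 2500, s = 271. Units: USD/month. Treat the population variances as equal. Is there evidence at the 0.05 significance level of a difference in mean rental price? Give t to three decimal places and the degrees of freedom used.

Let group 1 = cohort A, group 2 = cohort B. H0: μ_1 = μ_2; H1: μ_1 ≠ μ_2 (two-sample pooled-variance t-test, two-sided).
s_p² = [(10−1)·235² + (18−1)·271²]/(10+18−2) = 67135.5
t = (2570 − 2500)/√[67135.5·(1/10 + 1/18)] = 0.685
df = n₁ + n₂ − 2 = 26
Two-sided p-value ≈ 0.4994
Since p ≈ 0.4994 > α = 0.05, fail to reject H0; the evidence is not statistically significant.

t = 0.685, df = 26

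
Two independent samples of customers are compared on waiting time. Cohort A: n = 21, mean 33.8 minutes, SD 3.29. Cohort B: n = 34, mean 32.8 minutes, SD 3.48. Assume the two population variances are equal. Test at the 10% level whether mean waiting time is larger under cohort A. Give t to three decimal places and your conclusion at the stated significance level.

Let group 1 = cohort A, group 2 = cohort B. H0: μ_1 = μ_2; H1: μ_1 > μ_2 (two-sample pooled-variance t-test, right-tailed).
s_p² = [(21−1)·3.29² + (34−1)·3.48²]/(21+34−2) = 11.625
t = (33.8 − 32.8)/√[11.625·(1/21 + 1/34)] = 1.057
df = n₁ + n₂ − 2 = 53
p-value = P(T ≥ 1.057) ≈ 0.1477
Since p ≈ 0.1477 > α = 0.1, fail to reject H0; the data do not provide sufficient evidence against H0.

t = 1.057; fail to reject H0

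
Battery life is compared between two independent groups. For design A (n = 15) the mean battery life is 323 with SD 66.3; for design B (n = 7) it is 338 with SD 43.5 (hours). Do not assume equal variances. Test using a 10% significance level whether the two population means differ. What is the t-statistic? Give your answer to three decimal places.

Let group 1 = design A, group 2 = design B. H0: μ_1 = μ_2; H1: μ_1 ≠ μ_2 (Welch's two-sample t-test, two-sided).
t = (x̄_1 − x̄_2)/√(s_1²/n_1 + s_2²/n_2) = (323 − 338)/√(66.3²/15 + 43.5²/7) = -0.632
Welch–Satterthwaite df ≈ 17.33
Two-sided p-value ≈ 0.536
Since p ≈ 0.536 > α = 0.1, fail to reject H0; the evidence is not statistically significant.

-0.632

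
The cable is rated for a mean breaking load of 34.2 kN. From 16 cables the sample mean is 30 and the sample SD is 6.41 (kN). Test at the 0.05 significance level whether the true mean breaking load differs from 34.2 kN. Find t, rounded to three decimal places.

-2.621

H0: μ = 34.2; H1: μ ≠ 34.2 (one-sample t-test, two-sided).
t = (x̄ − μ₀)/(s/√n) = (30 − 34.2)/(6.41/√16) = -2.621
df = n − 1 = 15
Two-sided p-value ≈ 0.0193
Since p ≈ 0.0193 < α = 0.05, reject H0; the data support H1.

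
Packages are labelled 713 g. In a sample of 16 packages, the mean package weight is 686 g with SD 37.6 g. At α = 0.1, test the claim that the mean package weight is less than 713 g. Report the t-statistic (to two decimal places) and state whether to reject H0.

H0: μ = 713; H1: μ < 713 (one-sample t-test, left-tailed).
t = (x̄ − μ₀)/(s/√n) = (686 − 713)/(37.6/√16) = -2.87
df = n − 1 = 15
p-value = P(T ≤ -2.87) ≈ 0.006
Since p ≈ 0.006 < α = 0.1, reject H0; the evidence is statistically significant.

t = -2.87; reject H0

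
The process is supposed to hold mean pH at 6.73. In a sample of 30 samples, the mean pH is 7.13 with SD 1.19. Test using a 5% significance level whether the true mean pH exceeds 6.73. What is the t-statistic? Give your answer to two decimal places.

1.84

H0: μ = 6.73; H1: μ > 6.73 (one-sample t-test, right-tailed).
t = (x̄ − μ₀)/(s/√n) = (7.13 − 6.73)/(1.19/√30) = 1.84
df = n − 1 = 29
p-value = P(T ≥ 1.84) ≈ 0.038
Since p ≈ 0.038 < α = 0.05, reject H0; the evidence is statistically significant.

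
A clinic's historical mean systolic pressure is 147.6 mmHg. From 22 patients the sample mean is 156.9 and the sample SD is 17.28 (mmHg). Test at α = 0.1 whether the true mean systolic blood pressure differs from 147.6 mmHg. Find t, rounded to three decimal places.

2.524

H0: μ = 147.6; H1: μ ≠ 147.6 (one-sample t-test, two-sided).
t = (x̄ − μ₀)/(s/√n) = (156.9 − 147.6)/(17.28/√22) = 2.524
df = n − 1 = 21
Two-sided p-value ≈ 0.020
Since p ≈ 0.020 < α = 0.1, reject H0; the data support H1.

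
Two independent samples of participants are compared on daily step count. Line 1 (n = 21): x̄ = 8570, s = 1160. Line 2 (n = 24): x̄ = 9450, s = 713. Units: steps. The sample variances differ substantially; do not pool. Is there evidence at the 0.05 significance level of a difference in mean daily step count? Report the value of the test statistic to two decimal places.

-3.01

Let group 1 = line 1, group 2 = line 2. H0: μ_1 = μ_2; H1: μ_1 ≠ μ_2 (Welch's two-sample t-test, two-sided).
t = (x̄_1 − x̄_2)/√(s_1²/n_1 + s_2²/n_2) = (8570 − 9450)/√(1160²/21 + 713²/24) = -3.01
Welch–Satterthwaite df ≈ 32.34
Two-sided p-value ≈ 0.0050
Since p ≈ 0.0050 < α = 0.05, reject H0; the data support H1.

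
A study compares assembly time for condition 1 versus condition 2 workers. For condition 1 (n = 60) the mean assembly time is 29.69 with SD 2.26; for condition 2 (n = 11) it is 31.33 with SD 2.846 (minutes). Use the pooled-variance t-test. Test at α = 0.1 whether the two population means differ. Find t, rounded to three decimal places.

Let group 1 = condition 1, group 2 = condition 2. H0: μ_1 = μ_2; H1: μ_1 ≠ μ_2 (two-sample pooled-variance t-test, two-sided).
s_p² = [(60−1)·2.26² + (11−1)·2.846²]/(60+11−2) = 5.54124
t = (29.69 − 31.33)/√[5.54124·(1/60 + 1/11)] = -2.124
df = n₁ + n₂ − 2 = 69
Two-sided p-value ≈ 0.037
Since p ≈ 0.037 < α = 0.1, reject H0; the data support H1.

-2.124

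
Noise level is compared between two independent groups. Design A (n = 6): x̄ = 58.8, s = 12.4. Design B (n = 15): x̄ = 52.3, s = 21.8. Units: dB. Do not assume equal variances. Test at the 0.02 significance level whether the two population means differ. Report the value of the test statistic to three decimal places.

0.859

Let group 1 = design A, group 2 = design B. H0: μ_1 = μ_2; H1: μ_1 ≠ μ_2 (Welch's two-sample t-test, two-sided).
t = (x̄_1 − x̄_2)/√(s_1²/n_1 + s_2²/n_2) = (58.8 − 52.3)/√(12.4²/6 + 21.8²/15) = 0.859
Welch–Satterthwaite df ≈ 16.18
Two-sided p-value ≈ 0.403
Since p ≈ 0.403 > α = 0.02, fail to reject H0; the evidence is not statistically significant.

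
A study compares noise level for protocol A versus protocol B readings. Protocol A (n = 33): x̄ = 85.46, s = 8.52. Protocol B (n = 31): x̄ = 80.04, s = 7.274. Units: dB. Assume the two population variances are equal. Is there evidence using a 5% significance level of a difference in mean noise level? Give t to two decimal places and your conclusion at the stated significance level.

t = 2.73; reject H0

Let group 1 = protocol A, group 2 = protocol B. H0: μ_1 = μ_2; H1: μ_1 ≠ μ_2 (two-sample pooled-variance t-test, two-sided).
s_p² = [(33−1)·8.52² + (31−1)·7.274²]/(33+31−2) = 63.0681
t = (85.46 − 80.04)/√[63.0681·(1/33 + 1/31)] = 2.73
df = n₁ + n₂ − 2 = 62
Two-sided p-value ≈ 0.0083
Since p ≈ 0.0083 < α = 0.05, reject H0; the evidence is statistically significant.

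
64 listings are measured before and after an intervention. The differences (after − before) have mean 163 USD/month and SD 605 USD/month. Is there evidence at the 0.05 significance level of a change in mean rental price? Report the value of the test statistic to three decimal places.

H0: μ_d = 0; H1: μ_d ≠ 0 (paired t-test on the differences, two-sided).
t = d̄/(s_d/√n) = 163/(605/√64) = 2.155
df = n − 1 = 63
Two-sided p-value ≈ 0.035
Since p ≈ 0.035 < α = 0.05, reject H0; the evidence is statistically significant.

2.155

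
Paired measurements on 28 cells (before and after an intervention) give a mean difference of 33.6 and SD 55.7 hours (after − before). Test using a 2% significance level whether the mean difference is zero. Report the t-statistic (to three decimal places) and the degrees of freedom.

H0: μ_d = 0; H1: μ_d ≠ 0 (paired t-test on the differences, two-sided).
t = d̄/(s_d/√n) = 33.6/(55.7/√28) = 3.192
df = n − 1 = 27
Two-sided p-value ≈ 0.004
Since p ≈ 0.004 < α = 0.02, reject H0; the data support H1.

t = 3.192, df = 27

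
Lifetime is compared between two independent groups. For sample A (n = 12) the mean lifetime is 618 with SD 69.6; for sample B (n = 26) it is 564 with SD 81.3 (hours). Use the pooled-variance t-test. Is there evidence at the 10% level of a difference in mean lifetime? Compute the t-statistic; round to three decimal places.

1.986

Let group 1 = sample A, group 2 = sample B. H0: μ_1 = μ_2; H1: μ_1 ≠ μ_2 (two-sample pooled-variance t-test, two-sided).
s_p² = [(12−1)·69.6² + (26−1)·81.3²]/(12+26−2) = 6070.22
t = (618 − 564)/√[6070.22·(1/12 + 1/26)] = 1.986
df = n₁ + n₂ − 2 = 36
Two-sided p-value ≈ 0.055
Since p ≈ 0.055 < α = 0.1, reject H0; the data support H1.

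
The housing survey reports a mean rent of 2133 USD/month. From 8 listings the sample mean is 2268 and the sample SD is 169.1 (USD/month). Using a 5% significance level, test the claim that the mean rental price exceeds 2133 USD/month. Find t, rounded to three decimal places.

2.258

H0: μ = 2133; H1: μ > 2133 (one-sample t-test, right-tailed).
t = (x̄ − μ₀)/(s/√n) = (2268 − 2133)/(169.1/√8) = 2.258
df = n − 1 = 7
p-value = P(T ≥ 2.258) ≈ 0.029
Since p ≈ 0.029 < α = 0.05, reject H0; the evidence is statistically significant.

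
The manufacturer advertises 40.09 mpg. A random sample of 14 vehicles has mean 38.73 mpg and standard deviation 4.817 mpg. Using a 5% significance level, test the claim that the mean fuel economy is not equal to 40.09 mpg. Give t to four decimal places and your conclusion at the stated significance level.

H0: μ = 40.09; H1: μ ≠ 40.09 (one-sample t-test, two-sided).
t = (x̄ − μ₀)/(s/√n) = (38.73 − 40.09)/(4.817/√14) = -1.0564
df = n − 1 = 13
Two-sided p-value ≈ 0.310
Since p ≈ 0.310 > α = 0.05, fail to reject H0; the evidence is not statistically significant.

t = -1.0564; fail to reject H0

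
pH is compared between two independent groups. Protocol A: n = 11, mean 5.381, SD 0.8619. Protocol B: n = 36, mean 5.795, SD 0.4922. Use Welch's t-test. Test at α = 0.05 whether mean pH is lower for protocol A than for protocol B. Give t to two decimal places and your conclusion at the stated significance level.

t = -1.52; fail to reject H0

Let group 1 = protocol A, group 2 = protocol B. H0: μ_1 = μ_2; H1: μ_1 < μ_2 (Welch's two-sample t-test, left-tailed).
t = (x̄_1 − x̄_2)/√(s_1²/n_1 + s_2²/n_2) = (5.381 − 5.795)/√(0.8619²/11 + 0.4922²/36) = -1.52
Welch–Satterthwaite df ≈ 12.06
p-value = P(T ≤ -1.52) ≈ 0.0772
Since p ≈ 0.0772 > α = 0.05, fail to reject H0; the evidence is not statistically significant.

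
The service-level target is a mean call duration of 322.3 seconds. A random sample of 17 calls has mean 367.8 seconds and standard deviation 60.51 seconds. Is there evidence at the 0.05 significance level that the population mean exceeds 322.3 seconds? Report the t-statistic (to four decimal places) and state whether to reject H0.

t = 3.1003; reject H0

H0: μ = 322.3; H1: μ > 322.3 (one-sample t-test, right-tailed).
t = (x̄ − μ₀)/(s/√n) = (367.8 − 322.3)/(60.51/√17) = 3.1003
df = n − 1 = 16
p-value = P(T ≥ 3.1003) ≈ 0.003
Since p ≈ 0.003 < α = 0.05, reject H0; the evidence is statistically significant.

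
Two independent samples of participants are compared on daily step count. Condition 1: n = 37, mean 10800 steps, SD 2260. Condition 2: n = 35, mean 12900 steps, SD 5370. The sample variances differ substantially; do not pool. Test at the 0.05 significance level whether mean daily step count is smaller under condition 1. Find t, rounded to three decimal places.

Let group 1 = condition 1, group 2 = condition 2. H0: μ_1 = μ_2; H1: μ_1 < μ_2 (Welch's two-sample t-test, left-tailed).
t = (x̄_1 − x̄_2)/√(s_1²/n_1 + s_2²/n_2) = (10800 − 12900)/√(2260²/37 + 5370²/35) = -2.141
Welch–Satterthwaite df ≈ 45.15
p-value = P(T ≤ -2.141) ≈ 0.0188
Since p ≈ 0.0188 < α = 0.05, reject H0; the evidence is statistically significant.

-2.141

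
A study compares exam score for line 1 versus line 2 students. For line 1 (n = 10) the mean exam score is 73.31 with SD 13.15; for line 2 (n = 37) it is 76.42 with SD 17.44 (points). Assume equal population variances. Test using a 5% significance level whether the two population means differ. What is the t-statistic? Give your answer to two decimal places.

-0.52

Let group 1 = line 1, group 2 = line 2. H0: μ_1 = μ_2; H1: μ_1 ≠ μ_2 (two-sample pooled-variance t-test, two-sided).
s_p² = [(10−1)·13.15² + (37−1)·17.44²]/(10+37−2) = 277.907
t = (73.31 − 76.42)/√[277.907·(1/10 + 1/37)] = -0.52
df = n₁ + n₂ − 2 = 45
Two-sided p-value ≈ 0.603
Since p ≈ 0.603 > α = 0.05, fail to reject H0; the evidence is not statistically significant.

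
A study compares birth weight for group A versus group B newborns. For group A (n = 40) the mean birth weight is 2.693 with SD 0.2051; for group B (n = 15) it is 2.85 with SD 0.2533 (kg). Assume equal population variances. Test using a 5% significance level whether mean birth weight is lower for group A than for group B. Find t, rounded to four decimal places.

-2.3693

Let group 1 = group A, group 2 = group B. H0: μ_1 = μ_2; H1: μ_1 < μ_2 (two-sample pooled-variance t-test, left-tailed).
s_p² = [(40−1)·0.2051² + (15−1)·0.2533²]/(40+15−2) = 0.0479024
t = (2.693 − 2.85)/√[0.0479024·(1/40 + 1/15)] = -2.3693
df = n₁ + n₂ − 2 = 53
p-value = P(T ≤ -2.3693) ≈ 0.011
Since p ≈ 0.011 < α = 0.05, reject H0; the evidence is statistically significant.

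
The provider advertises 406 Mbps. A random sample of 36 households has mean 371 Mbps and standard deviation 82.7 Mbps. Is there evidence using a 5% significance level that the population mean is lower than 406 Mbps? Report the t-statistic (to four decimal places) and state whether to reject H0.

t = -2.5393; reject H0

H0: μ = 406; H1: μ < 406 (one-sample t-test, left-tailed).
t = (x̄ − μ₀)/(s/√n) = (371 − 406)/(82.7/√36) = -2.5393
df = n − 1 = 35
p-value = P(T ≤ -2.5393) ≈ 0.008
Since p ≈ 0.008 < α = 0.05, reject H0; the data support H1.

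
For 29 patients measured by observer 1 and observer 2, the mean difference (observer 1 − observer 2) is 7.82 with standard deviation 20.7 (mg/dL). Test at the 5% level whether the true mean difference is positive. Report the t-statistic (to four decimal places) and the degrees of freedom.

H0: μ_d = 0; H1: μ_d > 0 (paired t-test on the differences, right-tailed).
t = d̄/(s_d/√n) = 7.82/(20.7/√29) = 2.0344
df = n − 1 = 28
p-value = P(T ≥ 2.0344) ≈ 0.0257
Since p ≈ 0.0257 < α = 0.05, reject H0; the data support H1.

t = 2.0344, df = 28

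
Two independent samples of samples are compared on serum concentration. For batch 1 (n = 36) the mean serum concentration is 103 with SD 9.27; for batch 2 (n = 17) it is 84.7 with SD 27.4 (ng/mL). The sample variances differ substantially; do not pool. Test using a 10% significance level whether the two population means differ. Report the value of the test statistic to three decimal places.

Let group 1 = batch 1, group 2 = batch 2. H0: μ_1 = μ_2; H1: μ_1 ≠ μ_2 (Welch's two-sample t-test, two-sided).
t = (x̄_1 − x̄_2)/√(s_1²/n_1 + s_2²/n_2) = (103 − 84.7)/√(9.27²/36 + 27.4²/17) = 2.682
Welch–Satterthwaite df ≈ 17.75
Two-sided p-value ≈ 0.0153
Since p ≈ 0.0153 < α = 0.1, reject H0; the evidence is statistically significant.

2.682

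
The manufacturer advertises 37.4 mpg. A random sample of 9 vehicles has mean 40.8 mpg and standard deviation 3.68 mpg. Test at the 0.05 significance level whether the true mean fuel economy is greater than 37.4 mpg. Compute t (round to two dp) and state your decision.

H0: μ = 37.4; H1: μ > 37.4 (one-sample t-test, right-tailed).
t = (x̄ − μ₀)/(s/√n) = (40.8 − 37.4)/(3.68/√9) = 2.77
df = n − 1 = 8
p-value = P(T ≥ 2.77) ≈ 0.012
Since p ≈ 0.012 < α = 0.05, reject H0; the data support H1.

t = 2.77; reject H0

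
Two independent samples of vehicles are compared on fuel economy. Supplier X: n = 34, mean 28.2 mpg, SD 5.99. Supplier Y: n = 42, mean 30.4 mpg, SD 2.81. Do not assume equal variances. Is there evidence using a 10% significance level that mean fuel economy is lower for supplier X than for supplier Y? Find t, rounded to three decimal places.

Let group 1 = supplier X, group 2 = supplier Y. H0: μ_1 = μ_2; H1: μ_1 < μ_2 (Welch's two-sample t-test, left-tailed).
t = (x̄_1 − x̄_2)/√(s_1²/n_1 + s_2²/n_2) = (28.2 − 30.4)/√(5.99²/34 + 2.81²/42) = -1.973
Welch–Satterthwaite df ≈ 44.66
p-value = P(T ≤ -1.973) ≈ 0.027
Since p ≈ 0.027 < α = 0.1, reject H0; the evidence is statistically significant.

-1.973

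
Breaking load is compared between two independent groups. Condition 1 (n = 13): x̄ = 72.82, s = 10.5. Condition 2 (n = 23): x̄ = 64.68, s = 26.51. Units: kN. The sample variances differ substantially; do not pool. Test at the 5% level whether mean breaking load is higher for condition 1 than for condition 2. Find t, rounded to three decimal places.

1.303

Let group 1 = condition 1, group 2 = condition 2. H0: μ_1 = μ_2; H1: μ_1 > μ_2 (Welch's two-sample t-test, right-tailed).
t = (x̄_1 − x̄_2)/√(s_1²/n_1 + s_2²/n_2) = (72.82 − 64.68)/√(10.5²/13 + 26.51²/23) = 1.303
Welch–Satterthwaite df ≈ 31.46
p-value = P(T ≥ 1.303) ≈ 0.101
Since p ≈ 0.101 > α = 0.05, fail to reject H0; the data do not provide sufficient evidence against H0.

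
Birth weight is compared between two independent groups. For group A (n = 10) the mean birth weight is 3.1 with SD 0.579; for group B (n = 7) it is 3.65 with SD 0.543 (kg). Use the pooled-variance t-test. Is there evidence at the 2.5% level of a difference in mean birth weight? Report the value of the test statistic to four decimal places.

Let group 1 = group A, group 2 = group B. H0: μ_1 = μ_2; H1: μ_1 ≠ μ_2 (two-sample pooled-variance t-test, two-sided).
s_p² = [(10−1)·0.579² + (7−1)·0.543²]/(10+7−2) = 0.319084
t = (3.1 − 3.65)/√[0.319084·(1/10 + 1/7)] = -1.9758
df = n₁ + n₂ − 2 = 15
Two-sided p-value ≈ 0.0669
Since p ≈ 0.0669 > α = 0.025, fail to reject H0; the evidence is not statistically significant.

-1.9758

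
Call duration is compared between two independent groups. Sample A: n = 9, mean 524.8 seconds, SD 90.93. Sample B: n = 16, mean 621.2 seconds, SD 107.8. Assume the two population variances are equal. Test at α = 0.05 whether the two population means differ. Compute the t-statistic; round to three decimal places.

Let group 1 = sample A, group 2 = sample B. H0: μ_1 = μ_2; H1: μ_1 ≠ μ_2 (two-sample pooled-variance t-test, two-sided).
s_p² = [(9−1)·90.93² + (16−1)·107.8²]/(9+16−2) = 10454.7
t = (524.8 − 621.2)/√[10454.7·(1/9 + 1/16)] = -2.263
df = n₁ + n₂ − 2 = 23
Two-sided p-value ≈ 0.033
Since p ≈ 0.033 < α = 0.05, reject H0; the data support H1.

-2.263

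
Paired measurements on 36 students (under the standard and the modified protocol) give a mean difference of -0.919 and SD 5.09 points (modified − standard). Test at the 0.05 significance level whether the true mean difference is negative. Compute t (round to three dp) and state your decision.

H0: μ_d = 0; H1: μ_d < 0 (paired t-test on the differences, left-tailed).
t = d̄/(s_d/√n) = -0.919/(5.09/√36) = -1.083
df = n − 1 = 35
p-value = P(T ≤ -1.083) ≈ 0.1430
Since p ≈ 0.1430 > α = 0.05, fail to reject H0; the data do not provide sufficient evidence against H0.

t = -1.083; fail to reject H0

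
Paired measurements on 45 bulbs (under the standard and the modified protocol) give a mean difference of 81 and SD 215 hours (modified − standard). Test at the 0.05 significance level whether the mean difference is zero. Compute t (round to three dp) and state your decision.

H0: μ_d = 0; H1: μ_d ≠ 0 (paired t-test on the differences, two-sided).
t = d̄/(s_d/√n) = 81/(215/√45) = 2.527
df = n − 1 = 44
Two-sided p-value ≈ 0.0152
Since p ≈ 0.0152 < α = 0.05, reject H0; the evidence is statistically significant.

t = 2.527; reject H0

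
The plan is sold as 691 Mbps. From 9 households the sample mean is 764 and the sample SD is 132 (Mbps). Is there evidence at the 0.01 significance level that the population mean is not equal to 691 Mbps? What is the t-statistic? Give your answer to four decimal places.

1.6591

H0: μ = 691; H1: μ ≠ 691 (one-sample t-test, two-sided).
t = (x̄ − μ₀)/(s/√n) = (764 − 691)/(132/√9) = 1.6591
df = n − 1 = 8
Two-sided p-value ≈ 0.1357
Since p ≈ 0.1357 > α = 0.01, fail to reject H0; the evidence is not statistically significant.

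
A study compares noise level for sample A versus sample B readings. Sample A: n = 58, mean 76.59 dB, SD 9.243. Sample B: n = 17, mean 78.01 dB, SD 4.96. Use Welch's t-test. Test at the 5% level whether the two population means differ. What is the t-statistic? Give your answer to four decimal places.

-0.8310

Let group 1 = sample A, group 2 = sample B. H0: μ_1 = μ_2; H1: μ_1 ≠ μ_2 (Welch's two-sample t-test, two-sided).
t = (x̄_1 − x̄_2)/√(s_1²/n_1 + s_2²/n_2) = (76.59 − 78.01)/√(9.243²/58 + 4.96²/17) = -0.8310
Welch–Satterthwaite df ≈ 50.47
Two-sided p-value ≈ 0.4099
Since p ≈ 0.4099 > α = 0.05, fail to reject H0; the evidence is not statistically significant.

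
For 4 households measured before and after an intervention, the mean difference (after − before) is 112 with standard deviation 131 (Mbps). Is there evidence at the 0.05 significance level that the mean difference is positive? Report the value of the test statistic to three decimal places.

H0: μ_d = 0; H1: μ_d > 0 (paired t-test on the differences, right-tailed).
t = d̄/(s_d/√n) = 112/(131/√4) = 1.710
df = n − 1 = 3
p-value = P(T ≥ 1.710) ≈ 0.093
Since p ≈ 0.093 > α = 0.05, fail to reject H0; the data do not provide sufficient evidence against H0.

1.710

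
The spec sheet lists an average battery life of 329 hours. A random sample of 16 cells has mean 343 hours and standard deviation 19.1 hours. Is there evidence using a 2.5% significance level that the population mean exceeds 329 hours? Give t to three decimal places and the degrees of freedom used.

t = 2.932, df = 15

H0: μ = 329; H1: μ > 329 (one-sample t-test, right-tailed).
t = (x̄ − μ₀)/(s/√n) = (343 − 329)/(19.1/√16) = 2.932
df = n − 1 = 15
p-value = P(T ≥ 2.932) ≈ 0.0052
Since p ≈ 0.0052 < α = 0.025, reject H0; the evidence is statistically significant.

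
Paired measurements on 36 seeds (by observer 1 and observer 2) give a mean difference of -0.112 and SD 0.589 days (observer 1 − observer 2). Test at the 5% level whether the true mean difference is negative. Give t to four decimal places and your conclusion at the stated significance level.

H0: μ_d = 0; H1: μ_d < 0 (paired t-test on the differences, left-tailed).
t = d̄/(s_d/√n) = -0.112/(0.589/√36) = -1.1409
df = n − 1 = 35
p-value = P(T ≤ -1.1409) ≈ 0.1308
Since p ≈ 0.1308 > α = 0.05, fail to reject H0; the data do not provide sufficient evidence against H0.

t = -1.1409; fail to reject H0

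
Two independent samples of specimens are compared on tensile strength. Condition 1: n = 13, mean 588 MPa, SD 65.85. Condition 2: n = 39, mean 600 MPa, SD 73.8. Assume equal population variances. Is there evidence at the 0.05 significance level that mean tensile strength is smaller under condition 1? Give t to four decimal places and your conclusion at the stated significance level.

Let group 1 = condition 1, group 2 = condition 2. H0: μ_1 = μ_2; H1: μ_1 < μ_2 (two-sample pooled-variance t-test, left-tailed).
s_p² = [(13−1)·65.85² + (39−1)·73.8²]/(13+39−2) = 5179.99
t = (588 − 600)/√[5179.99·(1/13 + 1/39)] = -0.5206
df = n₁ + n₂ − 2 = 50
p-value = P(T ≤ -0.5206) ≈ 0.302
Since p ≈ 0.302 > α = 0.05, fail to reject H0; the data do not provide sufficient evidence against H0.

t = -0.5206; fail to reject H0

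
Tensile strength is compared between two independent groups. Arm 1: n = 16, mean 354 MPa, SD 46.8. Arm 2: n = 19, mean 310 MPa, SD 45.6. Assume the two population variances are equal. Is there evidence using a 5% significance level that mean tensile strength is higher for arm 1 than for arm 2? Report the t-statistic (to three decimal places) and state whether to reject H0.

Let group 1 = arm 1, group 2 = arm 2. H0: μ_1 = μ_2; H1: μ_1 > μ_2 (two-sample pooled-variance t-test, right-tailed).
s_p² = [(16−1)·46.8² + (19−1)·45.6²]/(16+19−2) = 2129.76
t = (354 − 310)/√[2129.76·(1/16 + 1/19)] = 2.810
df = n₁ + n₂ − 2 = 33
p-value = P(T ≥ 2.810) ≈ 0.004
Since p ≈ 0.004 < α = 0.05, reject H0; the data support H1.

t = 2.810; reject H0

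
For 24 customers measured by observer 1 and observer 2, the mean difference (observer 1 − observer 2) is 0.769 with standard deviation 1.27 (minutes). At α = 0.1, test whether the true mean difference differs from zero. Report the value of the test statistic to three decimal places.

H0: μ_d = 0; H1: μ_d ≠ 0 (paired t-test on the differences, two-sided).
t = d̄/(s_d/√n) = 0.769/(1.27/√24) = 2.966
df = n − 1 = 23
Two-sided p-value ≈ 0.0069
Since p ≈ 0.0069 < α = 0.1, reject H0; the data support H1.

2.966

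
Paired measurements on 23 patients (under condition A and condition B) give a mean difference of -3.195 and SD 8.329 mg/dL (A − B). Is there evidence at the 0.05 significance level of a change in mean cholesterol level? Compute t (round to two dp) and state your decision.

t = -1.84; fail to reject H0

H0: μ_d = 0; H1: μ_d ≠ 0 (paired t-test on the differences, two-sided).
t = d̄/(s_d/√n) = -3.195/(8.329/√23) = -1.84
df = n − 1 = 22
Two-sided p-value ≈ 0.079
Since p ≈ 0.079 > α = 0.05, fail to reject H0; the evidence is not statistically significant.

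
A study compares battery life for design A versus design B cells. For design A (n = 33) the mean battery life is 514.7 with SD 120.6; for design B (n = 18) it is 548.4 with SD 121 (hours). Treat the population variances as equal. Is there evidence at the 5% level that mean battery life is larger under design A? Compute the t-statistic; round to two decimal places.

Let group 1 = design A, group 2 = design B. H0: μ_1 = μ_2; H1: μ_1 > μ_2 (two-sample pooled-variance t-test, right-tailed).
s_p² = [(33−1)·120.6² + (18−1)·121²]/(33+18−2) = 14577.9
t = (514.7 − 548.4)/√[14577.9·(1/33 + 1/18)] = -0.95
df = n₁ + n₂ − 2 = 49
p-value = P(T ≥ -0.95) ≈ 0.827
Since p ≈ 0.827 > α = 0.05, fail to reject H0; the data do not provide sufficient evidence against H0.

-0.95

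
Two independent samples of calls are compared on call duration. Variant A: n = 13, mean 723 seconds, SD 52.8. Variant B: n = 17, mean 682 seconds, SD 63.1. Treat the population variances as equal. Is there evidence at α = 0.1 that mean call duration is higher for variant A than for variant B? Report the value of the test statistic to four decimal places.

Let group 1 = variant A, group 2 = variant B. H0: μ_1 = μ_2; H1: μ_1 > μ_2 (two-sample pooled-variance t-test, right-tailed).
s_p² = [(13−1)·52.8² + (17−1)·63.1²]/(13+17−2) = 3469.99
t = (723 − 682)/√[3469.99·(1/13 + 1/17)] = 1.8891
df = n₁ + n₂ − 2 = 28
p-value = P(T ≥ 1.8891) ≈ 0.0346
Since p ≈ 0.0346 < α = 0.1, reject H0; the evidence is statistically significant.

1.8891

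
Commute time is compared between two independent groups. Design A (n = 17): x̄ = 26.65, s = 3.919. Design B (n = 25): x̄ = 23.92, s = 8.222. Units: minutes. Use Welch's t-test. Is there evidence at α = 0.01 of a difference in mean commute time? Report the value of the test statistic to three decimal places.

1.437

Let group 1 = design A, group 2 = design B. H0: μ_1 = μ_2; H1: μ_1 ≠ μ_2 (Welch's two-sample t-test, two-sided).
t = (x̄_1 − x̄_2)/√(s_1²/n_1 + s_2²/n_2) = (26.65 − 23.92)/√(3.919²/17 + 8.222²/25) = 1.437
Welch–Satterthwaite df ≈ 36.59
Two-sided p-value ≈ 0.159
Since p ≈ 0.159 > α = 0.01, fail to reject H0; the evidence is not statistically significant.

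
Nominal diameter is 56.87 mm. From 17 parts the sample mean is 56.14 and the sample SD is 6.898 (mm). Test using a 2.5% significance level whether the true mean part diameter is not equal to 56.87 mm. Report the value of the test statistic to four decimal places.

H0: μ = 56.87; H1: μ ≠ 56.87 (one-sample t-test, two-sided).
t = (x̄ − μ₀)/(s/√n) = (56.14 − 56.87)/(6.898/√17) = -0.4363
df = n − 1 = 16
Two-sided p-value ≈ 0.668
Since p ≈ 0.668 > α = 0.025, fail to reject H0; the evidence is not statistically significant.

-0.4363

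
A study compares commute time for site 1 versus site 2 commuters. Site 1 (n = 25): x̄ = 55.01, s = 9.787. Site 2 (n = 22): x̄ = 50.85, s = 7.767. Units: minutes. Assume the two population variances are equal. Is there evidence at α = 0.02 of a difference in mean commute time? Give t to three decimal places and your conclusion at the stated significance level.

Let group 1 = site 1, group 2 = site 2. H0: μ_1 = μ_2; H1: μ_1 ≠ μ_2 (two-sample pooled-variance t-test, two-sided).
s_p² = [(25−1)·9.787² + (22−1)·7.767²]/(25+22−2) = 79.2378
t = (55.01 − 50.85)/√[79.2378·(1/25 + 1/22)] = 1.599
df = n₁ + n₂ − 2 = 45
Two-sided p-value ≈ 0.117
Since p ≈ 0.117 > α = 0.02, fail to reject H0; the evidence is not statistically significant.

t = 1.599; fail to reject H0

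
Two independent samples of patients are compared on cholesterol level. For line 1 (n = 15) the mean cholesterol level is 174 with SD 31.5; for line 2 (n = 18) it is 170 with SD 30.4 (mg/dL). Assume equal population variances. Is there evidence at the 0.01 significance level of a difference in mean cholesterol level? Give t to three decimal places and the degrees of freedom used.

Let group 1 = line 1, group 2 = line 2. H0: μ_1 = μ_2; H1: μ_1 ≠ μ_2 (two-sample pooled-variance t-test, two-sided).
s_p² = [(15−1)·31.5² + (18−1)·30.4²]/(15+18−2) = 954.91
t = (174 − 170)/√[954.91·(1/15 + 1/18)] = 0.370
df = n₁ + n₂ − 2 = 31
Two-sided p-value ≈ 0.714
Since p ≈ 0.714 > α = 0.01, fail to reject H0; the data do not provide sufficient evidence against H0.

t = 0.370, df = 31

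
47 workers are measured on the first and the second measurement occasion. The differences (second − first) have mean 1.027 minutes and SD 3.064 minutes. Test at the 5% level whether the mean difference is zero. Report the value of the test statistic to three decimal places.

H0: μ_d = 0; H1: μ_d ≠ 0 (paired t-test on the differences, two-sided).
t = d̄/(s_d/√n) = 1.027/(3.064/√47) = 2.298
df = n − 1 = 46
Two-sided p-value ≈ 0.0262
Since p ≈ 0.0262 < α = 0.05, reject H0; the data support H1.

2.298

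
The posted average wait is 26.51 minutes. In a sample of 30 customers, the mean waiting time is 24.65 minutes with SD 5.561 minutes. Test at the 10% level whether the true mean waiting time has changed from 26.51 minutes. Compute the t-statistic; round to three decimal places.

H0: μ = 26.51; H1: μ ≠ 26.51 (one-sample t-test, two-sided).
t = (x̄ − μ₀)/(s/√n) = (24.65 − 26.51)/(5.561/√30) = -1.832
df = n − 1 = 29
Two-sided p-value ≈ 0.0772
Since p ≈ 0.0772 < α = 0.1, reject H0; the data support H1.

-1.832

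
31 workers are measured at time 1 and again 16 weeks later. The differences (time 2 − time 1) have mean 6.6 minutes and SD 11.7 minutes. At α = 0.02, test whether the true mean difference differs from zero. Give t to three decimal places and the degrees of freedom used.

t = 3.141, df = 30

H0: μ_d = 0; H1: μ_d ≠ 0 (paired t-test on the differences, two-sided).
t = d̄/(s_d/√n) = 6.6/(11.7/√31) = 3.141
df = n − 1 = 30
Two-sided p-value ≈ 0.0038
Since p ≈ 0.0038 < α = 0.02, reject H0; the evidence is statistically significant.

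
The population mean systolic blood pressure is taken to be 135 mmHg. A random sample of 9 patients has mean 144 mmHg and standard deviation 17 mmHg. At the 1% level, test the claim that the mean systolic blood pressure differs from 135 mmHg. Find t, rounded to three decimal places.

H0: μ = 135; H1: μ ≠ 135 (one-sample t-test, two-sided).
t = (x̄ − μ₀)/(s/√n) = (144 − 135)/(17/√9) = 1.588
df = n − 1 = 8
Two-sided p-value ≈ 0.151
Since p ≈ 0.151 > α = 0.01, fail to reject H0; the data do not provide sufficient evidence against H0.

1.588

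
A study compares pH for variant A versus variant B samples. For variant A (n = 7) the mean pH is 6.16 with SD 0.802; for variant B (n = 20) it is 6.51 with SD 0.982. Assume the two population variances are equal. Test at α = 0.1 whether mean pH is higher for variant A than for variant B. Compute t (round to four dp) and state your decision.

t = -0.8461; fail to reject H0

Let group 1 = variant A, group 2 = variant B. H0: μ_1 = μ_2; H1: μ_1 > μ_2 (two-sample pooled-variance t-test, right-tailed).
s_p² = [(7−1)·0.802² + (20−1)·0.982²]/(7+20−2) = 0.887255
t = (6.16 − 6.51)/√[0.887255·(1/7 + 1/20)] = -0.8461
df = n₁ + n₂ − 2 = 25
p-value = P(T ≥ -0.8461) ≈ 0.797
Since p ≈ 0.797 > α = 0.1, fail to reject H0; the evidence is not statistically significant.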